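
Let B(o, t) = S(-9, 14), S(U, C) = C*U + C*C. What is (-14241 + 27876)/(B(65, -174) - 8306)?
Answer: -13635/8236 ≈ -1.6555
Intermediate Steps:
S(U, C) = C**2 + C*U (S(U, C) = C*U + C**2 = C**2 + C*U)
B(o, t) = 70 (B(o, t) = 14*(14 - 9) = 14*5 = 70)
(-14241 + 27876)/(B(65, -174) - 8306) = (-14241 + 27876)/(70 - 8306) = 13635/(-8236) = 13635*(-1/8236) = -13635/8236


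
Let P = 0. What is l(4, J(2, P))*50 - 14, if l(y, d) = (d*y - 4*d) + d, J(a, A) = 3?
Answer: 136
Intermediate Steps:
l(y, d) = -3*d + d*y (l(y, d) = (-4*d + d*y) + d = -3*d + d*y)
l(4, J(2, P))*50 - 14 = (3*(-3 + 4))*50 - 14 = (3*1)*50 - 14 = 3*50 - 14 = 150 - 14 = 136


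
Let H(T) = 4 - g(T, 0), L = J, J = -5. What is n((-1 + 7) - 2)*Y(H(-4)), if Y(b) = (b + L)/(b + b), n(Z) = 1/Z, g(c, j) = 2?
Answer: -3/16 ≈ -0.18750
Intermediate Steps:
L = -5
H(T) = 2 (H(T) = 4 - 1*2 = 4 - 2 = 2)
Y(b) = (-5 + b)/(2*b) (Y(b) = (b - 5)/(b + b) = (-5 + b)/((2*b)) = (-5 + b)*(1/(2*b)) = (-5 + b)/(2*b))
n((-1 + 7) - 2)*Y(H(-4)) = ((1/2)*(-5 + 2)/2)/((-1 + 7) - 2) = ((1/2)*(1/2)*(-3))/(6 - 2) = -3/4/4 = (1/4)*(-3/4) = -3/16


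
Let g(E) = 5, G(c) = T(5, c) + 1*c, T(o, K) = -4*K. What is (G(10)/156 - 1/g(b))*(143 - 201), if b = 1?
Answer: 1479/65 ≈ 22.754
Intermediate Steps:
G(c) = -3*c (G(c) = -4*c + 1*c = -4*c + c = -3*c)
(G(10)/156 - 1/g(b))*(143 - 201) = (-3*10/156 - 1/5)*(143 - 201) = (-30*1/156 - 1*⅕)*(-58) = (-5/26 - ⅕)*(-58) = -51/130*(-58) = 1479/65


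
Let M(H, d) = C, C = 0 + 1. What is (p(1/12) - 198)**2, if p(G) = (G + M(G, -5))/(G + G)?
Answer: 146689/4 ≈ 36672.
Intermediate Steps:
C = 1
M(H, d) = 1
p(G) = (1 + G)/(2*G) (p(G) = (G + 1)/(G + G) = (1 + G)/((2*G)) = (1 + G)*(1/(2*G)) = (1 + G)/(2*G))
(p(1/12) - 198)**2 = ((1 + 1/12)/(2*(1/12)) - 198)**2 = ((1/2)*12*(13/12) - 198)**2 = (13/2 - 198)**2 = (-383/2)**2 = 146689/4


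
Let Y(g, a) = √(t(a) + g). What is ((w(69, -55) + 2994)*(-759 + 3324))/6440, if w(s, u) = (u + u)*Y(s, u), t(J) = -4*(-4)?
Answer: 767961/644 - 28215*√85/644 ≈ 788.56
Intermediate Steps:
t(J) = 16
Y(g, a) = √(16 + g)
w(s, u) = 2*u*√(16 + s) (w(s, u) = (u + u)*√(16 + s) = (2*u)*√(16 + s) = 2*u*√(16 + s))
((w(69, -55) + 2994)*(-759 + 3324))/6440 = ((2*(-55)*√(16 + 69) + 2994)*(-759 + 3324))/6440 = ((2*(-55)*√85 + 2994)*2565)*(1/6440) = ((-110*√85 + 2994)*2565)*(1/6440) = ((2994 - 110*√85)*2565)*(1/6440) = (7679610 - 282150*√85)*(1/6440) = 767961/644 - 28215*√85/644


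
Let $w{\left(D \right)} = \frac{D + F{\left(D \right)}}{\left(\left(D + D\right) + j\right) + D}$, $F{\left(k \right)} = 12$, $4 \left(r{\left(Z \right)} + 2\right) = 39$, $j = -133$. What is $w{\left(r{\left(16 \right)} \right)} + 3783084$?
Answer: $\frac{1660773797}{439} \approx 3.7831 \cdot 10^{6}$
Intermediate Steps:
$r{\left(Z \right)} = \frac{31}{4}$ ($r{\left(Z \right)} = -2 + \frac{1}{4} \cdot 39 = -2 + \frac{39}{4} = \frac{31}{4}$)
$w{\left(D \right)} = \frac{12 + D}{-133 + 3 D}$ ($w{\left(D \right)} = \frac{D + 12}{\left(\left(D + D\right) - 133\right) + D} = \frac{12 + D}{\left(2 D - 133\right) + D} = \frac{12 + D}{\left(-133 + 2 D\right) + D} = \frac{12 + D}{-133 + 3 D}$)
$w{\left(r{\left(16 \right)} \right)} + 3783084 = \frac{12 + \frac{31}{4}}{-133 + 3 \cdot \frac{31}{4}} + 3783084 = \frac{1}{-133 + \frac{93}{4}} \cdot \frac{79}{4} + 3783084 = \frac{1}{- \frac{439}{4}} \cdot \frac{79}{4} + 3783084 = \left(- \frac{4}{439}\right) \frac{79}{4} + 3783084 = - \frac{79}{439} + 3783084 = \frac{1660773797}{439}$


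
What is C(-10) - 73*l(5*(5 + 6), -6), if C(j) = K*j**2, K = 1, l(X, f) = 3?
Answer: -119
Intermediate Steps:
C(j) = j**2 (C(j) = 1*j**2 = j**2)
C(-10) - 73*l(5*(5 + 6), -6) = (-10)**2 - 73*3 = 100 - 219 = -119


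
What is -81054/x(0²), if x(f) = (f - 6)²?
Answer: -4503/2 ≈ -2251.5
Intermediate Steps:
x(f) = (-6 + f)²
-81054/x(0²) = -81054/(-6 + 0²)² = -81054/(-6 + 0)² = -81054/((-6)²) = -81054/36 = -81054*1/36 = -4503/2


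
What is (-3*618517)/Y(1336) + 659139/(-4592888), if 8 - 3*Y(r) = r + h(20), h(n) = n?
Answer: 6391531311123/1547803256 ≈ 4129.4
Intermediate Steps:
Y(r) = -4 - r/3 (Y(r) = 8/3 - (r + 20)/3 = 8/3 - (20 + r)/3 = 8/3 + (-20/3 - r/3) = -4 - r/3)
(-3*618517)/Y(1336) + 659139/(-4592888) = (-3*618517)/(-4 - 1/3*1336) + 659139/(-4592888) = -1855551/(-4 - 1336/3) + 659139*(-1/4592888) = -1855551/(-1348/3) - 659139/4592888 = -1855551*(-3/1348) - 659139/4592888 = 5566653/1348 - 659139/4592888 = 6391531311123/1547803256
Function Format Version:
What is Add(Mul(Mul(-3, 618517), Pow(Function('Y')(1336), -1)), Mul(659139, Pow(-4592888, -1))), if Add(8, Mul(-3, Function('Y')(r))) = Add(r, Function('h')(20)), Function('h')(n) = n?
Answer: Rational(6391531311123, 1547803256) ≈ 4129.4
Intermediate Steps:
Function('Y')(r) = Add(-4, Mul(Rational(-1, 3), r)) (Function('Y')(r) = Add(Rational(8, 3), Mul(Rational(-1, 3), Add(r, 20))) = Add(Rational(8, 3), Mul(Rational(-1, 3), Add(20, r))) = Add(Rational(8, 3), Add(Rational(-20, 3), Mul(Rational(-1, 3), r))) = Add(-4, Mul(Rational(-1, 3), r)))
Add(Mul(Mul(-3, 618517), Pow(Function('Y')(1336), -1)), Mul(659139, Pow(-4592888, -1))) = Add(Mul(Mul(-3, 618517), Pow(Add(-4, Mul(Rational(-1, 3), 1336)), -1)), Mul(659139, Pow(-4592888, -1))) = Add(Mul(-1855551, Pow(Add(-4, Rational(-1336, 3)), -1)), Mul(659139, Rational(-1, 4592888))) = Add(Mul(-1855551, Pow(Rational(-1348, 3), -1)), Rational(-659139, 4592888)) = Add(Mul(-1855551, Rational(-3, 1348)), Rational(-659139, 4592888)) = Add(Rational(5566653, 1348), Rational(-659139, 4592888)) = Rational(6391531311123, 1547803256)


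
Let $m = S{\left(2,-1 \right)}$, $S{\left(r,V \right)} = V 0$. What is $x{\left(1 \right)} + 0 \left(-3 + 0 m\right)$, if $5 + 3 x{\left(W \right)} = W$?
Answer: $- \frac{4}{3} \approx -1.3333$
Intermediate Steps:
$S{\left(r,V \right)} = 0$
$m = 0$
$x{\left(W \right)} = - \frac{5}{3} + \frac{W}{3}$
$x{\left(1 \right)} + 0 \left(-3 + 0 m\right) = \left(- \frac{5}{3} + \frac{1}{3} \cdot 1\right) + 0 \left(-3 + 0 \cdot 0\right) = \left(- \frac{5}{3} + \frac{1}{3}\right) + 0 \left(-3 + 0\right) = - \frac{4}{3} + 0 \left(-3\right) = - \frac{4}{3} + 0 = - \frac{4}{3}$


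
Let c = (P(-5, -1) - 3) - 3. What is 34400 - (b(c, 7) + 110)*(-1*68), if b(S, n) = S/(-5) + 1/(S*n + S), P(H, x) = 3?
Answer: 1257539/30 ≈ 41918.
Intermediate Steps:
c = -3 (c = (3 - 3) - 3 = 0 - 3 = -3)
b(S, n) = 1/(S + S*n) - S/5 (b(S, n) = S*(-1/5) + 1/(S + S*n) = -S/5 + 1/(S + S*n) = 1/(S + S*n) - S/5)
34400 - (b(c, 7) + 110)*(-1*68) = 34400 - ((1/5)*(5 - 1*(-3)**2 - 1*7*(-3)**2)/(-3*(1 + 7)) + 110)*(-1*68) = 34400 - ((1/5)*(-1/3)*(5 - 1*9 - 1*7*9)/8 + 110)*(-68) = 34400 - ((1/5)*(-1/3)*(1/8)*(5 - 9 - 63) + 110)*(-68) = 34400 - ((1/5)*(-1/3)*(1/8)*(-67) + 110)*(-68) = 34400 - (67/120 + 110)*(-68) = 34400 - 13267*(-68)/120 = 34400 - 1*(-225539/30) = 34400 + 225539/30 = 1257539/30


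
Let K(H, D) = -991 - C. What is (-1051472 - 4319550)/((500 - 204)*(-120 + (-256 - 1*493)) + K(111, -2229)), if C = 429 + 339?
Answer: 5371022/258983 ≈ 20.739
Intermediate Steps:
C = 768
K(H, D) = -1759 (K(H, D) = -991 - 1*768 = -991 - 768 = -1759)
(-1051472 - 4319550)/((500 - 204)*(-120 + (-256 - 1*493)) + K(111, -2229)) = (-1051472 - 4319550)/((500 - 204)*(-120 + (-256 - 1*493)) - 1759) = -5371022/(296*(-120 + (-256 - 493)) - 1759) = -5371022/(296*(-120 - 749) - 1759) = -5371022/(296*(-869) - 1759) = -5371022/(-257224 - 1759) = -5371022/(-258983) = -5371022*(-1/258983) = 5371022/258983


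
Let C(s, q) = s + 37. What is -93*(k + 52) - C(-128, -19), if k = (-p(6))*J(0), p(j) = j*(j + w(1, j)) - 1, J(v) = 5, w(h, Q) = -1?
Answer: 8740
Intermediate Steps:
C(s, q) = 37 + s
p(j) = -1 + j*(-1 + j) (p(j) = j*(j - 1) - 1 = j*(-1 + j) - 1 = -1 + j*(-1 + j))
k = -145 (k = -(-1 + 6² - 1*6)*5 = -(-1 + 36 - 6)*5 = -1*29*5 = -29*5 = -145)
-93*(k + 52) - C(-128, -19) = -93*(-145 + 52) - (37 - 128) = -93*(-93) - 1*(-91) = 8649 + 91 = 8740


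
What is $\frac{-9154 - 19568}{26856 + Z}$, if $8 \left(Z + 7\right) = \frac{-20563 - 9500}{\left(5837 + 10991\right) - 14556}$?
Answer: $- \frac{522051072}{487977361} \approx -1.0698$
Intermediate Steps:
$Z = - \frac{157295}{18176}$ ($Z = -7 + \frac{\left(-20563 - 9500\right) \frac{1}{\left(5837 + 10991\right) - 14556}}{8} = -7 + \frac{\left(-30063\right) \frac{1}{16828 - 14556}}{8} = -7 + \frac{\left(-30063\right) \frac{1}{2272}}{8} = -7 + \frac{1}{8} \left(- \frac{30063}{2272}\right) = -7 - \frac{30063}{18176} = - \frac{157295}{18176} \approx -8.654$)
$\frac{-9154 - 19568}{26856 + Z} = \frac{-9154 - 19568}{26856 - \frac{157295}{18176}} = - \frac{28722}{\frac{487977361}{18176}} = \left(-28722\right) \frac{18176}{487977361} = - \frac{522051072}{487977361}$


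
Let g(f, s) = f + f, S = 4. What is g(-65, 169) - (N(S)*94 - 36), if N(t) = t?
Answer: -470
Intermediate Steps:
g(f, s) = 2*f
g(-65, 169) - (N(S)*94 - 36) = 2*(-65) - (4*94 - 36) = -130 - (376 - 36) = -130 - 1*340 = -130 - 340 = -470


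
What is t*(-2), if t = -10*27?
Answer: 540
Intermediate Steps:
t = -270
t*(-2) = -270*(-2) = 540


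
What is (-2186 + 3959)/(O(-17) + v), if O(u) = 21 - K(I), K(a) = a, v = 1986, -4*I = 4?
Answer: 1773/2008 ≈ 0.88297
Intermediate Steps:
I = -1 (I = -¼*4 = -1)
O(u) = 22 (O(u) = 21 - 1*(-1) = 21 + 1 = 22)
(-2186 + 3959)/(O(-17) + v) = (-2186 + 3959)/(22 + 1986) = 1773/2008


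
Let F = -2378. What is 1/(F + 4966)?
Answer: 1/2588 ≈ 0.00038640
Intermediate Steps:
1/(F + 4966) = 1/(-2378 + 4966) = 1/2588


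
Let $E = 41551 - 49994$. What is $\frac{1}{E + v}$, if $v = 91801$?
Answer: $\frac{1}{83358} \approx 1.1996 \cdot 10^{-5}$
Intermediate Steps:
$E = -8443$
$\frac{1}{E + v} = \frac{1}{-8443 + 91801} = \frac{1}{83358}$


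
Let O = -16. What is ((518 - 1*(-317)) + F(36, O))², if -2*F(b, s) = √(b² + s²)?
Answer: 697613 - 3340*√97 ≈ 6.6472e+5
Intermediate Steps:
F(b, s) = -√(b² + s²)/2
((518 - 1*(-317)) + F(36, O))² = ((518 - 1*(-317)) - √(36² + (-16)²)/2)² = ((518 + 317) - √(1296 + 256)/2)² = (835 - 2*√97)²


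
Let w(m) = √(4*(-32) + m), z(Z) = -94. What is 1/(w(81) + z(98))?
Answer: -2/189 - I*√47/8883 ≈ -0.010582 - 0.00077177*I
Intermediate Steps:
w(m) = √(-128 + m)
1/(w(81) + z(98)) = 1/(√(-128 + 81) - 94) = 1/(√(-47) - 94) = 1/(I*√47 - 94) = 1/(-94 + I*√47)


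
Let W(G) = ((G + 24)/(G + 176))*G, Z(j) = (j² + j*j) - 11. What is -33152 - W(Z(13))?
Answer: -16790233/503 ≈ -33380.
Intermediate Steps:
Z(j) = -11 + 2*j² (Z(j) = (j² + j²) - 11 = 2*j² - 11 = -11 + 2*j²)
W(G) = G*(24 + G)/(176 + G) (W(G) = ((24 + G)/(176 + G))*G = G*(24 + G)/(176 + G))
-33152 - W(Z(13)) = -33152 - (-11 + 2*13²)*(24 + (-11 + 2*13²))/(176 + (-11 + 2*13²)) = -33152 - (-11 + 2*169)*(24 + (-11 + 2*169))/(176 + (-11 + 2*169)) = -33152 - (-11 + 338)*(24 + (-11 + 338))/(176 + (-11 + 338)) = -33152 - 327*(24 + 327)/(176 + 327) = -33152 - 327*351/503 = -33152 - 1*114777/503 = -33152 - 114777/503 = -16790233/503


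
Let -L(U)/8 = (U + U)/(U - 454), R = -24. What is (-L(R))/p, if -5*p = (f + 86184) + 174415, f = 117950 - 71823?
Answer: -160/12217919 ≈ -1.3096e-5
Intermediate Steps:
f = 46127
L(U) = -16*U/(-454 + U) (L(U) = -8*(U + U)/(U - 454) = -8*2*U/(-454 + U) = -16*U/(-454 + U))
p = -306726/5 (p = -((46127 + 86184) + 174415)/5 = -(132311 + 174415)/5 = -⅕*306726 = -306726/5 ≈ -61345.)
(-L(R))/p = (-(-16)*(-24)/(-454 - 24))/(-306726/5) = -(-16)*(-24)/(-478)*(-5/306726) = -(-16)*(-24)*(-1)/478*(-5/306726) = -1*(-192/239)*(-5/306726) = (192/239)*(-5/306726) = -160/12217919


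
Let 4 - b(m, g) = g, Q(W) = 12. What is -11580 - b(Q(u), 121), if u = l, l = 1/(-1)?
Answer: -11463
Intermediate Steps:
l = -1
u = -1
b(m, g) = 4 - g
-11580 - b(Q(u), 121) = -11580 - (4 - 1*121) = -11580 - (4 - 121) = -11580 - 1*(-117) = -11580 + 117 = -11463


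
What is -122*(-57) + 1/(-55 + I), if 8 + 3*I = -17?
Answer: 1321257/190 ≈ 6954.0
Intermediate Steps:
I = -25/3 (I = -8/3 + (⅓)*(-17) = -8/3 - 17/3 = -25/3 ≈ -8.3333)
-122*(-57) + 1/(-55 + I) = -122*(-57) + 1/(-55 - 25/3) = 6954 + 1/(-190/3) = 6954 - 3/190 = 1321257/190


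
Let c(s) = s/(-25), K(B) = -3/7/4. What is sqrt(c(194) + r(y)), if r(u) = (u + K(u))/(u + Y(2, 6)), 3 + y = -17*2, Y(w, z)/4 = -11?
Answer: I*sqrt(2898119)/630 ≈ 2.7022*I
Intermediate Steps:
Y(w, z) = -44 (Y(w, z) = 4*(-11) = -44)
y = -37 (y = -3 - 17*2 = -3 - 34 = -37)
K(B) = -3/28 (K(B) = -3*1/7*(1/4) = -3/7*1/4 = -3/28)
c(s) = -s/25 (c(s) = s*(-1/25) = -s/25)
r(u) = (-3/28 + u)/(-44 + u) (r(u) = (u - 3/28)/(u - 44) = (-3/28 + u)/(-44 + u))
sqrt(c(194) + r(y)) = sqrt(-1/25*194 + (-3/28 - 37)/(-44 - 37)) = sqrt(-194/25 - 1039/28/(-81)) = sqrt(-194/25 - 1/81*(-1039/28)) = sqrt(-194/25 + 1039/2268) = sqrt(-414017/56700) = I*sqrt(2898119)/630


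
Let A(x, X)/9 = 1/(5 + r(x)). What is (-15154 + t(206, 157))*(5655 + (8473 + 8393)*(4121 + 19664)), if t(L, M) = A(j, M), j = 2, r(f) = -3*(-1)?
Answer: -48630238717695/8 ≈ -6.0788e+12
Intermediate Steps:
r(f) = 3
A(x, X) = 9/8 (A(x, X) = 9/(5 + 3) = 9/8)
t(L, M) = 9/8
(-15154 + t(206, 157))*(5655 + (8473 + 8393)*(4121 + 19664)) = (-15154 + 9/8)*(5655 + (8473 + 8393)*(4121 + 19664)) = -121223*(5655 + 16866*23785)/8 = -121223*(5655 + 401157810)/8 = -121223/8*401163465 = -48630238717695/8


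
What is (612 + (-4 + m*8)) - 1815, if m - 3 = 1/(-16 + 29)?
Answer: -15371/13 ≈ -1182.4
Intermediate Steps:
m = 40/13 (m = 3 + 1/(-16 + 29) = 3 + 1/13 = 40/13 ≈ 3.0769)
(612 + (-4 + m*8)) - 1815 = (612 + (-4 + (40/13)*8)) - 1815 = (612 + (-4 + 320/13)) - 1815 = (612 + 268/13) - 1815 = 8224/13 - 1815 = -15371/13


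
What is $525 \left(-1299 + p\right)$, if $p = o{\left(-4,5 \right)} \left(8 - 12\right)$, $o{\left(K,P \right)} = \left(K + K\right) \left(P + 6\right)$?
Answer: $-497175$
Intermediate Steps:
$o{\left(K,P \right)} = 2 K \left(6 + P\right)$
$p = 352$ ($p = 2 \left(-4\right) \left(6 + 5\right) \left(8 - 12\right) = 2 \left(-4\right) 11 \left(-4\right) = \left(-88\right) \left(-4\right) = 352$)
$525 \left(-1299 + p\right) = 525 \left(-1299 + 352\right) = 525 \left(-947\right) = -497175$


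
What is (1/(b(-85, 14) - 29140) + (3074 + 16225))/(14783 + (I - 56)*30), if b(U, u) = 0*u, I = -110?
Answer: 562372859/285659420 ≈ 1.9687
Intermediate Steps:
b(U, u) = 0
(1/(b(-85, 14) - 29140) + (3074 + 16225))/(14783 + (I - 56)*30) = (1/(0 - 29140) + (3074 + 16225))/(14783 + (-110 - 56)*30) = (1/(-29140) + 19299)/(14783 - 166*30) = (-1/29140 + 19299)/(14783 - 4980) = (562372859/29140)/9803 = (562372859/29140)*(1/9803) = 562372859/285659420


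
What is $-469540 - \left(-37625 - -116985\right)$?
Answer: $-548900$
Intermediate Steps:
$-469540 - \left(-37625 - -116985\right) = -469540 - \left(-37625 + 116985\right) = -469540 - 79360 = -548900$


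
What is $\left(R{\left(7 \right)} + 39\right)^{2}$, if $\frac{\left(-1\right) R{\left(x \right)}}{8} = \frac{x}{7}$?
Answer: $961$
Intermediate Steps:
$R{\left(x \right)} = - \frac{8 x}{7}$ ($R{\left(x \right)} = - 8 \frac{x}{7} = - \frac{8 x}{7}$)
$\left(R{\left(7 \right)} + 39\right)^{2} = \left(\left(- \frac{8}{7}\right) 7 + 39\right)^{2} = \left(-8 + 39\right)^{2} = 31^{2} = 961$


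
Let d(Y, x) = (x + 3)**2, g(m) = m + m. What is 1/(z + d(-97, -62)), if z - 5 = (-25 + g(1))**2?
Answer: 1/4015 ≈ 0.00024907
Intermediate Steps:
g(m) = 2*m
d(Y, x) = (3 + x)**2
z = 534 (z = 5 + (-25 + 2*1)**2 = 5 + (-25 + 2)**2 = 5 + (-23)**2 = 5 + 529 = 534)
1/(z + d(-97, -62)) = 1/(534 + (3 - 62)**2) = 1/(534 + (-59)**2) = 1/(534 + 3481) = 1/4015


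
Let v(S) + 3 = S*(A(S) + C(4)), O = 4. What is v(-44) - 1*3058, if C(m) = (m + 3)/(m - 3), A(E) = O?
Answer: -3545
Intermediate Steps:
A(E) = 4
C(m) = (3 + m)/(-3 + m)
v(S) = -3 + 11*S (v(S) = -3 + S*(4 + (3 + 4)/(-3 + 4)) = -3 + S*(4 + 7/1) = -3 + S*(4 + 1*7) = -3 + S*(4 + 7) = -3 + S*11 = -3 + 11*S)
v(-44) - 1*3058 = (-3 + 11*(-44)) - 1*3058 = (-3 - 484) - 3058 = -487 - 3058 = -3545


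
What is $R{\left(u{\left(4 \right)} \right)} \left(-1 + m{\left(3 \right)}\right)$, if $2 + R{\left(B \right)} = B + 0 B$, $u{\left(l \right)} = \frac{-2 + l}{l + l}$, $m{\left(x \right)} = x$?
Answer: $- \frac{7}{2} \approx -3.5$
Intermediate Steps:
$u{\left(l \right)} = \frac{-2 + l}{2 l}$
$R{\left(B \right)} = -2 + B$ ($R{\left(B \right)} = -2 + \left(B + 0 B\right) = -2 + \left(B + 0\right) = -2 + B$)
$R{\left(u{\left(4 \right)} \right)} \left(-1 + m{\left(3 \right)}\right) = \left(-2 + \frac{-2 + 4}{2 \cdot 4}\right) \left(-1 + 3\right) = \left(-2 + \frac{1}{2} \cdot \frac{1}{4} \cdot 2\right) 2 = \left(-2 + \frac{1}{4}\right) 2 = \left(- \frac{7}{4}\right) 2 = - \frac{7}{2}$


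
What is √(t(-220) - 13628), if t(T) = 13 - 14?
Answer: I*√13629 ≈ 116.74*I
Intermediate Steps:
t(T) = -1
√(t(-220) - 13628) = √(-1 - 13628) = √(-13629) = I*√13629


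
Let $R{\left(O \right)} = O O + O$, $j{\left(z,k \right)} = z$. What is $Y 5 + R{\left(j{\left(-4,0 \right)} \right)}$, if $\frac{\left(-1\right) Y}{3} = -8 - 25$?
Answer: $507$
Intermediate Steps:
$R{\left(O \right)} = O + O^{2}$ ($R{\left(O \right)} = O^{2} + O = O + O^{2}$)
$Y = 99$ ($Y = - 3 \left(-8 - 25\right) = \left(-3\right) \left(-33\right) = 99$)
$Y 5 + R{\left(j{\left(-4,0 \right)} \right)} = 99 \cdot 5 - 4 \left(1 - 4\right) = 495 - -12 = 495 + 12 = 507$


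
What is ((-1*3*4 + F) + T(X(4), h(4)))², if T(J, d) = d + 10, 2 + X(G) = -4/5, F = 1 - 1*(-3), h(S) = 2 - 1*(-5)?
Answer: 81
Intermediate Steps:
h(S) = 7 (h(S) = 2 + 5 = 7)
F = 4 (F = 1 + 3 = 4)
X(G) = -14/5 (X(G) = -2 - 4/5 = -2 - 4*⅕ = -2 - ⅘ = -14/5)
T(J, d) = 10 + d
((-1*3*4 + F) + T(X(4), h(4)))² = ((-1*3*4 + 4) + (10 + 7))² = ((-3*4 + 4) + 17)² = ((-12 + 4) + 17)² = (-8 + 17)² = 9² = 81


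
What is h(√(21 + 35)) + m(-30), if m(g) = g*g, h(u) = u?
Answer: 900 + 2*√14 ≈ 907.48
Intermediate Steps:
m(g) = g²
h(√(21 + 35)) + m(-30) = √(21 + 35) + (-30)² = √56 + 900 = 2*√14 + 900 = 900 + 2*√14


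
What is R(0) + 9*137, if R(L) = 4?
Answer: 1237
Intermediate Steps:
R(0) + 9*137 = 4 + 9*137 = 4 + 1233 = 1237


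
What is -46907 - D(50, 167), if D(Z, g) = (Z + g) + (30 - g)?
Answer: -46987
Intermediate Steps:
D(Z, g) = 30 + Z
-46907 - D(50, 167) = -46907 - (30 + 50) = -46907 - 1*80 = -46907 - 80 = -46987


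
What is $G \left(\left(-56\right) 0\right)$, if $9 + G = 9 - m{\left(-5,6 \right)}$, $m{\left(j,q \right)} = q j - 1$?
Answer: $0$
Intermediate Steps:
$m{\left(j,q \right)} = -1 + j q$ ($m{\left(j,q \right)} = j q - 1 = -1 + j q$)
$G = 31$ ($G = -9 + \left(9 - \left(-1 - 30\right)\right) = -9 + \left(9 - -31\right) = -9 + \left(9 + 31\right) = -9 + 40 = 31$)
$G \left(\left(-56\right) 0\right) = 31 \left(\left(-56\right) 0\right) = 31 \cdot 0 = 0$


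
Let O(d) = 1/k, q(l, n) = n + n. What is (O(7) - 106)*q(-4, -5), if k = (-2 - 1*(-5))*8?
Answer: 12715/12 ≈ 1059.6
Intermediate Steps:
k = 24 (k = (-2 + 5)*8 = 3*8 = 24)
q(l, n) = 2*n
O(d) = 1/24
(O(7) - 106)*q(-4, -5) = (1/24 - 106)*(2*(-5)) = -2543/24*(-10) = 12715/12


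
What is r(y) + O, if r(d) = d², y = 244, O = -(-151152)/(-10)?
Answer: 222104/5 ≈ 44421.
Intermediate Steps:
O = -75576/5 (O = -(-151152)*(-1)/10 = -1608*47/5 = -75576/5 ≈ -15115.)
r(y) + O = 244² - 75576/5 = 59536 - 75576/5 = 222104/5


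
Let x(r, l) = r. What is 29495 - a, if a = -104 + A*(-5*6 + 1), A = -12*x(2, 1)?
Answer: 28903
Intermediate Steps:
A = -24 (A = -12*2 = -24)
a = 592 (a = -104 - 24*(-5*6 + 1) = -104 - 24*(-30 + 1) = -104 - 24*(-29) = -104 + 696 = 592)
29495 - a = 29495 - 1*592 = 29495 - 592 = 28903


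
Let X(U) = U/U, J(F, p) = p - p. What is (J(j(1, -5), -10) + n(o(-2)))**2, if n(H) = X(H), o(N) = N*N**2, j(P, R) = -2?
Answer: 1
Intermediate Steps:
o(N) = N**3
J(F, p) = 0
X(U) = 1
n(H) = 1
(J(j(1, -5), -10) + n(o(-2)))**2 = (0 + 1)**2 = 1**2 = 1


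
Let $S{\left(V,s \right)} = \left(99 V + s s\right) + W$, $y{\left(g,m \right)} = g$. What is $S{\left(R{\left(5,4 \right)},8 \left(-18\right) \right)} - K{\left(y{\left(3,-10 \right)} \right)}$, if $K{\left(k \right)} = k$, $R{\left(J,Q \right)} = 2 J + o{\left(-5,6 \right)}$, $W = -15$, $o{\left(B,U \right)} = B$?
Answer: $21213$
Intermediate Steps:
$R{\left(J,Q \right)} = -5 + 2 J$ ($R{\left(J,Q \right)} = 2 J - 5 = -5 + 2 J$)
$S{\left(V,s \right)} = -15 + s^{2} + 99 V$ ($S{\left(V,s \right)} = \left(99 V + s s\right) - 15 = \left(99 V + s^{2}\right) - 15 = \left(s^{2} + 99 V\right) - 15 = -15 + s^{2} + 99 V$)
$S{\left(R{\left(5,4 \right)},8 \left(-18\right) \right)} - K{\left(y{\left(3,-10 \right)} \right)} = \left(-15 + \left(8 \left(-18\right)\right)^{2} + 99 \left(-5 + 2 \cdot 5\right)\right) - 3 = \left(-15 + \left(-144\right)^{2} + 99 \left(-5 + 10\right)\right) - 3 = \left(-15 + 20736 + 99 \cdot 5\right) - 3 = \left(-15 + 20736 + 495\right) - 3 = 21216 - 3 = 21213$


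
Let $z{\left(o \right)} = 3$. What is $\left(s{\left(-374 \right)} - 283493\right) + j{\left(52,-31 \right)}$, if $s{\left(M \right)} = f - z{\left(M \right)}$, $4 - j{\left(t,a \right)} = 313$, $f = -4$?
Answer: $-283809$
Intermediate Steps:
$j{\left(t,a \right)} = -309$ ($j{\left(t,a \right)} = 4 - 313 = -309$)
$s{\left(M \right)} = -7$ ($s{\left(M \right)} = -4 - 3 = -7$)
$\left(s{\left(-374 \right)} - 283493\right) + j{\left(52,-31 \right)} = \left(-7 - 283493\right) - 309 = -283500 - 309 = -283809$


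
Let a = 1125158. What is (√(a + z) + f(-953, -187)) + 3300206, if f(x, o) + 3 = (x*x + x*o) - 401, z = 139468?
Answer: 4386222 + 3*√140514 ≈ 4.3873e+6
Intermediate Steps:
f(x, o) = -404 + x² + o*x (f(x, o) = -3 + ((x*x + x*o) - 401) = -3 + ((x² + o*x) - 401) = -3 + (-401 + x² + o*x) = -404 + x² + o*x)
(√(a + z) + f(-953, -187)) + 3300206 = (√(1125158 + 139468) + (-404 + (-953)² - 187*(-953))) + 3300206 = (√1264626 + (-404 + 908209 + 178211)) + 3300206 = (3*√140514 + 1086016) + 3300206 = (1086016 + 3*√140514) + 3300206 = 4386222 + 3*√140514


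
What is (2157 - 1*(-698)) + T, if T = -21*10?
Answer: 2645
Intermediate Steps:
T = -210
(2157 - 1*(-698)) + T = (2157 - 1*(-698)) - 210 = (2157 + 698) - 210 = 2855 - 210 = 2645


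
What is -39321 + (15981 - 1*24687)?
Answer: -48027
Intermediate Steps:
-39321 + (15981 - 1*24687) = -39321 + (15981 - 24687) = -39321 - 8706 = -48027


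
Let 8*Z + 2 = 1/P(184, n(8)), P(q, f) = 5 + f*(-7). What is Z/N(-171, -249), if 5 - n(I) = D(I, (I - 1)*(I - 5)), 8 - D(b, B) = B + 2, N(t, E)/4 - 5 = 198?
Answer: -271/876960 ≈ -0.00030902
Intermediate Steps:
N(t, E) = 812 (N(t, E) = 20 + 4*198 = 20 + 792 = 812)
D(b, B) = 6 - B (D(b, B) = 8 - (B + 2) = 8 - (2 + B) = 8 + (-2 - B) = 6 - B)
n(I) = -1 + (-1 + I)*(-5 + I) (n(I) = 5 - (6 - (I - 1)*(I - 5)) = 5 - (6 - (-1 + I)*(-5 + I)) = 5 + (-6 + (-1 + I)*(-5 + I)) = -1 + (-1 + I)*(-5 + I))
P(q, f) = 5 - 7*f
Z = -271/1080 (Z = -1/4 + 1/(8*(5 - 7*(4 + 8**2 - 6*8))) = -1/4 + 1/(8*(5 - 7*(4 + 64 - 48))) = -1/4 + 1/(8*(5 - 7*20)) = -1/4 + 1/(8*(5 - 140)) = -1/4 + (1/8)/(-135) = -1/4 + (1/8)*(-1/135) = -1/4 - 1/1080 = -271/1080 ≈ -0.25093)
Z/N(-171, -249) = -271/1080/812 = -271/1080*1/812 = -271/876960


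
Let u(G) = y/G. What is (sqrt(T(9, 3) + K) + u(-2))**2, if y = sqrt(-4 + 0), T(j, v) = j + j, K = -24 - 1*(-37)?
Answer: (sqrt(31) - I)**2 ≈ 30.0 - 11.136*I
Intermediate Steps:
K = 13 (K = -24 + 37 = 13)
T(j, v) = 2*j
y = 2*I (y = sqrt(-4) = 2*I ≈ 2.0*I)
u(G) = 2*I/G (u(G) = (2*I)/G = 2*I/G)
(sqrt(T(9, 3) + K) + u(-2))**2 = (sqrt(2*9 + 13) + 2*I/(-2))**2 = (sqrt(18 + 13) + 2*I*(-1/2))**2 = (sqrt(31) - I)**2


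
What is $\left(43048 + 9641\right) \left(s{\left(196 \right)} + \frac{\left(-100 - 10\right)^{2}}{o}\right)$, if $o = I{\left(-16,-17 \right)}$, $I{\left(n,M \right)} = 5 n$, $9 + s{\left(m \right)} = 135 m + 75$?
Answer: $\frac{5558636811}{4} \approx 1.3897 \cdot 10^{9}$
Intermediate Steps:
$s{\left(m \right)} = 66 + 135 m$ ($s{\left(m \right)} = -9 + \left(135 m + 75\right) = -9 + \left(75 + 135 m\right) = 66 + 135 m$)
$o = -80$ ($o = 5 \left(-16\right) = -80$)
$\left(43048 + 9641\right) \left(s{\left(196 \right)} + \frac{\left(-100 - 10\right)^{2}}{o}\right) = \left(43048 + 9641\right) \left(\left(66 + 135 \cdot 196\right) + \frac{\left(-100 - 10\right)^{2}}{-80}\right) = 52689 \left(\left(66 + 26460\right) + \left(-110\right)^{2} \left(- \frac{1}{80}\right)\right) = 52689 \left(26526 + 12100 \left(- \frac{1}{80}\right)\right) = 52689 \left(26526 - \frac{605}{4}\right) = 52689 \cdot \frac{105499}{4} = \frac{5558636811}{4}$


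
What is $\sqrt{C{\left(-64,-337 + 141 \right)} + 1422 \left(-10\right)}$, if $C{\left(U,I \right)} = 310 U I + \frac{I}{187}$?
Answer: $\frac{6 \sqrt{3763459898}}{187} \approx 1968.4$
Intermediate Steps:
$C{\left(U,I \right)} = \frac{I}{187} + 310 I U$ ($C{\left(U,I \right)} = 310 I U + I \frac{1}{187} = 310 I U + \frac{I}{187} = \frac{I}{187} + 310 I U$)
$\sqrt{C{\left(-64,-337 + 141 \right)} + 1422 \left(-10\right)} = \sqrt{\frac{\left(-337 + 141\right) \left(1 + 57970 \left(-64\right)\right)}{187} + 1422 \left(-10\right)} = \sqrt{\frac{1}{187} \left(-196\right) \left(1 - 3710080\right) - 14220} = \sqrt{\frac{1}{187} \left(-196\right) \left(-3710079\right) - 14220} = \sqrt{\frac{727175484}{187} - 14220} = \sqrt{\frac{724516344}{187}} = \frac{6 \sqrt{3763459898}}{187}$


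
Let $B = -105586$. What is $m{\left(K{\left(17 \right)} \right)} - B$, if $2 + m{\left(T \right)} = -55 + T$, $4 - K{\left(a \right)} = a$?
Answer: $105516$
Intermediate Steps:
$K{\left(a \right)} = 4 - a$
$m{\left(T \right)} = -57 + T$ ($m{\left(T \right)} = -2 + \left(-55 + T\right) = -57 + T$)
$m{\left(K{\left(17 \right)} \right)} - B = \left(-57 + \left(4 - 17\right)\right) - -105586 = \left(-57 + \left(4 - 17\right)\right) + 105586 = \left(-57 - 13\right) + 105586 = -70 + 105586 = 105516$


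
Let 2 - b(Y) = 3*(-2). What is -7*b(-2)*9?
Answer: -504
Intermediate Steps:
b(Y) = 8 (b(Y) = 2 - 3*(-2) = 2 - 1*(-6) = 2 + 6 = 8)
-7*b(-2)*9 = -7*8*9 = -56*9 = -504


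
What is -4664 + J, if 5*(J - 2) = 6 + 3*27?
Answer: -23223/5 ≈ -4644.6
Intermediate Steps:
J = 97/5 (J = 2 + (6 + 3*27)/5 = 2 + (6 + 81)/5 = 2 + (⅕)*87 = 2 + 87/5 = 97/5 ≈ 19.400)
-4664 + J = -4664 + 97/5 = -23223/5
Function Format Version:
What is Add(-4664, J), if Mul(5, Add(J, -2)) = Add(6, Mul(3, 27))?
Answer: Rational(-23223, 5) ≈ -4644.6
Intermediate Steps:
J = Rational(97, 5) (J = Add(2, Mul(Rational(1, 5), Add(6, Mul(3, 27)))) = Add(2, Mul(Rational(1, 5), Add(6, 81))) = Add(2, Mul(Rational(1, 5), 87)) = Add(2, Rational(87, 5)) = Rational(97, 5) ≈ 19.400)
Add(-4664, J) = Add(-4664, Rational(97, 5)) = Rational(-23223, 5)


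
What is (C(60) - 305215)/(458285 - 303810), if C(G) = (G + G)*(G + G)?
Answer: -58163/30895 ≈ -1.8826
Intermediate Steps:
C(G) = 4*G² (C(G) = (2*G)*(2*G) = 4*G²)
(C(60) - 305215)/(458285 - 303810) = (4*60² - 305215)/(458285 - 303810) = (4*3600 - 305215)/154475 = (14400 - 305215)*(1/154475) = -290815*1/154475 = -58163/30895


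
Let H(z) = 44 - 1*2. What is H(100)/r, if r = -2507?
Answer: -42/2507 ≈ -0.016753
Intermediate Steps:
H(z) = 42 (H(z) = 44 - 2 = 42)
H(100)/r = 42/(-2507) = 42*(-1/2507) = -42/2507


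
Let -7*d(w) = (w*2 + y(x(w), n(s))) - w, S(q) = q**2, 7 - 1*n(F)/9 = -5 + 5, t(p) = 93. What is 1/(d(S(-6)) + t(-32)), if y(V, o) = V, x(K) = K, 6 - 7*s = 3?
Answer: 7/579 ≈ 0.012090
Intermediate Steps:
s = 3/7 (s = 6/7 - 1/7*3 = 6/7 - 3/7 = 3/7 ≈ 0.42857)
n(F) = 63 (n(F) = 63 - 9*(-5 + 5) = 63 - 9*0 = 63 + 0 = 63)
d(w) = -2*w/7 (d(w) = -((w*2 + w) - w)/7 = -((2*w + w) - w)/7 = -(3*w - w)/7 = -2*w/7)
1/(d(S(-6)) + t(-32)) = 1/(-2/7*(-6)**2 + 93) = 1/(-2/7*36 + 93) = 1/(-72/7 + 93) = 1/(579/7) = 7/579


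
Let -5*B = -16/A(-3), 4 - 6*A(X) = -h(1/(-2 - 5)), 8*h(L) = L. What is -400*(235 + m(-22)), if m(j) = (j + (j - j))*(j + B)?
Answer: -54673040/223 ≈ -2.4517e+5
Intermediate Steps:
h(L) = L/8
A(X) = 223/336 (A(X) = 2/3 - (-1)*1/(8*(-2 - 5))/6 = 2/3 - (-1)*(1/8)/(-7)/6 = 2/3 - (-1)*(1/8)*(-1/7)/6 = 2/3 - (-1)*(-1)/(6*56) = 2/3 - 1/6*1/56 = 2/3 - 1/336 = 223/336)
B = 5376/1115 (B = -(-16)/(5*223/336) = -(-16)*336/(5*223) = -1/5*(-5376/223) = 5376/1115 ≈ 4.8215)
m(j) = j*(5376/1115 + j) (m(j) = (j + (j - j))*(j + 5376/1115) = (j + 0)*(5376/1115 + j) = j*(5376/1115 + j))
-400*(235 + m(-22)) = -400*(235 + (1/1115)*(-22)*(5376 + 1115*(-22))) = -400*(235 + (1/1115)*(-22)*(5376 - 24530)) = -400*(235 + (1/1115)*(-22)*(-19154)) = -400*(235 + 421388/1115) = -400*683413/1115 = -54673040/223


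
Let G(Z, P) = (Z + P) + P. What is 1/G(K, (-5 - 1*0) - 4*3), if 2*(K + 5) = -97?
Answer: -2/175 ≈ -0.011429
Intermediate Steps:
K = -107/2 (K = -5 + (½)*(-97) = -5 - 97/2 = -107/2 ≈ -53.500)
G(Z, P) = Z + 2*P (G(Z, P) = (P + Z) + P = Z + 2*P)
1/G(K, (-5 - 1*0) - 4*3) = 1/(-107/2 + 2*((-5 - 1*0) - 4*3)) = 1/(-107/2 + 2*((-5 + 0) - 12)) = 1/(-107/2 + 2*(-5 - 12)) = 1/(-107/2 + 2*(-17)) = 1/(-107/2 - 34) = 1/(-175/2) = -2/175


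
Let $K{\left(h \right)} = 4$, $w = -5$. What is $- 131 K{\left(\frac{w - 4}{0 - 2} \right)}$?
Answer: $-524$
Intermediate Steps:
$- 131 K{\left(\frac{w - 4}{0 - 2} \right)} = \left(-131\right) 4 = -524$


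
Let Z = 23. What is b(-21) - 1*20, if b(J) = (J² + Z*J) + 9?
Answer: -53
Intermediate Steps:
b(J) = 9 + J² + 23*J (b(J) = (J² + 23*J) + 9 = 9 + J² + 23*J)
b(-21) - 1*20 = (9 + (-21)² + 23*(-21)) - 1*20 = (9 + 441 - 483) - 20 = -33 - 20 = -53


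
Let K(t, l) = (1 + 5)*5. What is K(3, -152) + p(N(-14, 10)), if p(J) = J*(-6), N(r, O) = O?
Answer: -30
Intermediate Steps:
K(t, l) = 30 (K(t, l) = 6*5 = 30)
p(J) = -6*J
K(3, -152) + p(N(-14, 10)) = 30 - 6*10 = 30 - 60 = -30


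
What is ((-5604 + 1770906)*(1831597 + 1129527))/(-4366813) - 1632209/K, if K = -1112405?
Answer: -528622108083006593/441605874115 ≈ -1.1970e+6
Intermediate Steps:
((-5604 + 1770906)*(1831597 + 1129527))/(-4366813) - 1632209/K = ((-5604 + 1770906)*(1831597 + 1129527))/(-4366813) - 1632209/(-1112405) = (1765302*2961124)*(-1/4366813) - 1632209*(-1/1112405) = 5227278119448*(-1/4366813) + 1632209/1112405 = -475207101768/396983 + 1632209/1112405 = -528622108083006593/441605874115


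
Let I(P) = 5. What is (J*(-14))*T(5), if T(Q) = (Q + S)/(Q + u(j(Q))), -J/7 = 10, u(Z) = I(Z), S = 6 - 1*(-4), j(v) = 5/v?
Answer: 1470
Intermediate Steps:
S = 10 (S = 6 + 4 = 10)
u(Z) = 5
J = -70 (J = -7*10 = -70)
T(Q) = (10 + Q)/(5 + Q) (T(Q) = (Q + 10)/(Q + 5) = (10 + Q)/(5 + Q))
(J*(-14))*T(5) = (-70*(-14))*((10 + 5)/(5 + 5)) = 980*(15/10) = 980*((⅒)*15) = 980*(3/2) = 1470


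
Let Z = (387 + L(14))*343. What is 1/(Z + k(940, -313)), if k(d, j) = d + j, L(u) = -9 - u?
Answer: 1/125479 ≈ 7.9695e-6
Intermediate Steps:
Z = 124852 (Z = (387 + (-9 - 1*14))*343 = (387 + (-9 - 14))*343 = (387 - 23)*343 = 364*343 = 124852)
1/(Z + k(940, -313)) = 1/(124852 + (940 - 313)) = 1/(124852 + 627) = 1/125479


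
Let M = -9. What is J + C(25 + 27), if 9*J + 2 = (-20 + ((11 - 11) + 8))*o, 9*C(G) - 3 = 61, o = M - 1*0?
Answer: 170/9 ≈ 18.889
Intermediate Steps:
o = -9 (o = -9 - 1*0 = -9 + 0 = -9)
C(G) = 64/9 (C(G) = 1/3 + (1/9)*61 = 1/3 + 61/9 = 64/9)
J = 106/9 (J = -2/9 + ((-20 + ((11 - 11) + 8))*(-9))/9 = -2/9 + ((-20 + (0 + 8))*(-9))/9 = -2/9 + ((-20 + 8)*(-9))/9 = -2/9 + (-12*(-9))/9 = -2/9 + (1/9)*108 = -2/9 + 12 = 106/9 ≈ 11.778)
J + C(25 + 27) = 106/9 + 64/9 = 170/9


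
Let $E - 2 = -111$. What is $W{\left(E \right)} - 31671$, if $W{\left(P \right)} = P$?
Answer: $-31780$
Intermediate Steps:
$E = -109$ ($E = 2 - 111 = -109$)
$W{\left(E \right)} - 31671 = -109 - 31671 = -31780$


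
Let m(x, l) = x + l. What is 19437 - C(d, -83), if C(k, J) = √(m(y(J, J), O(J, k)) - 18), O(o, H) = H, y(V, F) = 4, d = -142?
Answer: 19437 - 2*I*√39 ≈ 19437.0 - 12.49*I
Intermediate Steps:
m(x, l) = l + x
C(k, J) = √(-14 + k) (C(k, J) = √((k + 4) - 18) = √((4 + k) - 18) = √(-14 + k))
19437 - C(d, -83) = 19437 - √(-14 - 142) = 19437 - √(-156) = 19437 - 2*I*√39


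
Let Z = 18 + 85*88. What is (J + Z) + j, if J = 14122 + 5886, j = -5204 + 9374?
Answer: 31676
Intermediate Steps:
j = 4170
J = 20008
Z = 7498 (Z = 18 + 7480 = 7498)
(J + Z) + j = (20008 + 7498) + 4170 = 27506 + 4170 = 31676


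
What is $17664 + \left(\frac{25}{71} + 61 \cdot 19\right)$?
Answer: $\frac{1336458}{71} \approx 18823.0$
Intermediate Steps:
$17664 + \left(\frac{25}{71} + 61 \cdot 19\right) = 17664 + \left(25 \cdot \frac{1}{71} + 1159\right) = 17664 + \left(\frac{25}{71} + 1159\right) = 17664 + \frac{82314}{71} = \frac{1336458}{71}$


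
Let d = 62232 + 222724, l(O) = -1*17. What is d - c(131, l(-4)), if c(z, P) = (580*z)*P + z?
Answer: 1576485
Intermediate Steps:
l(O) = -17
c(z, P) = z + 580*P*z (c(z, P) = 580*P*z + z = z + 580*P*z)
d = 284956
d - c(131, l(-4)) = 284956 - 131*(1 + 580*(-17)) = 284956 - 131*(1 - 9860) = 284956 - 131*(-9859) = 284956 - 1*(-1291529) = 284956 + 1291529 = 1576485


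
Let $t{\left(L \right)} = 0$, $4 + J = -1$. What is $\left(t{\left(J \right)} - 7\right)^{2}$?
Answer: $49$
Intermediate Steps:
$J = -5$ ($J = -4 - 1 = -5$)
$\left(t{\left(J \right)} - 7\right)^{2} = \left(0 - 7\right)^{2} = \left(-7\right)^{2} = 49$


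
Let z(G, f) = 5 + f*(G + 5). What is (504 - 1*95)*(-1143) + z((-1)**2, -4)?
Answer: -467506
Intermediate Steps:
z(G, f) = 5 + f*(5 + G)
(504 - 1*95)*(-1143) + z((-1)**2, -4) = (504 - 1*95)*(-1143) + (5 + 5*(-4) + (-1)**2*(-4)) = (504 - 95)*(-1143) + (5 - 20 + 1*(-4)) = 409*(-1143) + (5 - 20 - 4) = -467487 - 19 = -467506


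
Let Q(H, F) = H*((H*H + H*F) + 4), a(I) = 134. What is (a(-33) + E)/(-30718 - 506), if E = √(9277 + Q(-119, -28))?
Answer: -67/15612 - I*√2072866/31224 ≈ -0.0042916 - 0.04611*I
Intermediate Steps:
Q(H, F) = H*(4 + H² + F*H) (Q(H, F) = H*((H² + F*H) + 4) = H*(4 + H² + F*H))
E = I*√2072866 (E = √(9277 - 119*(4 + (-119)² - 28*(-119))) = √(9277 - 119*(4 + 14161 + 3332)) = √(9277 - 119*17497) = √(9277 - 2082143) = √(-2072866) = I*√2072866 ≈ 1439.7*I)
(a(-33) + E)/(-30718 - 506) = (134 + I*√2072866)/(-30718 - 506) = (134 + I*√2072866)/(-31224) = (134 + I*√2072866)*(-1/31224) = -67/15612 - I*√2072866/31224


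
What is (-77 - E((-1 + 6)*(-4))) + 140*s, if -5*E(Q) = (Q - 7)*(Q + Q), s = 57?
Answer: 8119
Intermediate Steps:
E(Q) = -2*Q*(-7 + Q)/5 (E(Q) = -(Q - 7)*(Q + Q)/5 = -(-7 + Q)*2*Q/5 = -2*Q*(-7 + Q)/5)
(-77 - E((-1 + 6)*(-4))) + 140*s = (-77 - 2*(-1 + 6)*(-4)*(7 - (-1 + 6)*(-4))/5) + 140*57 = (-77 - 2*5*(-4)*(7 - 5*(-4))/5) + 7980 = (-77 - 2*(-20)*(7 - 1*(-20))/5) + 7980 = (-77 - 2*(-20)*(7 + 20)/5) + 7980 = (-77 - 2*(-20)*27/5) + 7980 = (-77 - 1*(-216)) + 7980 = (-77 + 216) + 7980 = 139 + 7980 = 8119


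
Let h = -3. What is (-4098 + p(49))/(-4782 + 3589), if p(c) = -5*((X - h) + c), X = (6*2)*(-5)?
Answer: 4058/1193 ≈ 3.4015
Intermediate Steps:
X = -60 (X = 12*(-5) = -60)
p(c) = 285 - 5*c (p(c) = -5*((-60 - 1*(-3)) + c) = -5*((-60 + 3) + c) = -5*(-57 + c) = 285 - 5*c)
(-4098 + p(49))/(-4782 + 3589) = (-4098 + (285 - 5*49))/(-4782 + 3589) = (-4098 + (285 - 245))/(-1193) = (-4098 + 40)*(-1/1193) = -4058*(-1/1193) = 4058/1193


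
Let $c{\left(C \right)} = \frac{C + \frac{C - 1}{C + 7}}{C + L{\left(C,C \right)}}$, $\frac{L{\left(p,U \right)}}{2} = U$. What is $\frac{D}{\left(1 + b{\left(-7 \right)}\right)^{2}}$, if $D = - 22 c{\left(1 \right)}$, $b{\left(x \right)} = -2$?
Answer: $- \frac{22}{3} \approx -7.3333$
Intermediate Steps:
$L{\left(p,U \right)} = 2 U$
$c{\left(C \right)} = \frac{C + \frac{-1 + C}{7 + C}}{3 C}$ ($c{\left(C \right)} = \frac{C + \frac{C - 1}{C + 7}}{C + 2 C} = \frac{C + \frac{-1 + C}{7 + C}}{3 C}$)
$D = - \frac{22}{3}$ ($D = - 22 \frac{-1 + 1^{2} + 8 \cdot 1}{3 \cdot 1 \left(7 + 1\right)} = - 22 \cdot \frac{1}{3} \cdot 1 \cdot \frac{1}{8} \left(-1 + 1 + 8\right) = - 22 \cdot \frac{1}{3} \cdot 1 \cdot \frac{1}{8} \cdot 8 = \left(-22\right) \frac{1}{3} = - \frac{22}{3} \approx -7.3333$)
$\frac{D}{\left(1 + b{\left(-7 \right)}\right)^{2}} = - \frac{22}{3 \left(1 - 2\right)^{2}} = - \frac{22}{3 \left(-1\right)^{2}} = - \frac{22}{3 \cdot 1} = \left(- \frac{22}{3}\right) 1 = - \frac{22}{3}$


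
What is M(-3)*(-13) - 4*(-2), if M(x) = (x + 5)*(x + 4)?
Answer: -18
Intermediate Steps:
M(x) = (4 + x)*(5 + x) (M(x) = (5 + x)*(4 + x) = (4 + x)*(5 + x))
M(-3)*(-13) - 4*(-2) = (20 + (-3)² + 9*(-3))*(-13) - 4*(-2) = (20 + 9 - 27)*(-13) + 8 = 2*(-13) + 8 = -26 + 8 = -18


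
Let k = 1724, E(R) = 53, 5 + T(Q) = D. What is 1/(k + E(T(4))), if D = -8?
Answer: 1/1777 ≈ 0.00056275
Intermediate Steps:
T(Q) = -13 (T(Q) = -5 - 8 = -13)
1/(k + E(T(4))) = 1/(1724 + 53) = 1/1777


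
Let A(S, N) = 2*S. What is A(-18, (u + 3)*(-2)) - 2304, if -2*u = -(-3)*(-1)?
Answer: -2340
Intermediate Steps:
u = 3/2 (u = -(-1)*(-3*(-1))/2 = -(-1)*3/2 = -½*(-3) = 3/2 ≈ 1.5000)
A(-18, (u + 3)*(-2)) - 2304 = 2*(-18) - 2304 = -36 - 2304 = -2340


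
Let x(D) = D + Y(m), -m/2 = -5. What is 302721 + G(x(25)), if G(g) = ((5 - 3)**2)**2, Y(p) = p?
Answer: 302737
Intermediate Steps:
m = 10 (m = -2*(-5) = 10)
x(D) = 10 + D (x(D) = D + 10 = 10 + D)
G(g) = 16 (G(g) = (2**2)**2 = 4**2 = 16)
302721 + G(x(25)) = 302721 + 16 = 302737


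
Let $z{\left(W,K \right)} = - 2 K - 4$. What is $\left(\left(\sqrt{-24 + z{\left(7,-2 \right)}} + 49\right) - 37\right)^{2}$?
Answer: $120 + 48 i \sqrt{6} \approx 120.0 + 117.58 i$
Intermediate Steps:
$z{\left(W,K \right)} = -4 - 2 K$
$\left(\left(\sqrt{-24 + z{\left(7,-2 \right)}} + 49\right) - 37\right)^{2} = \left(\left(\sqrt{-24 - 0} + 49\right) - 37\right)^{2} = \left(\left(\sqrt{-24 + \left(-4 + 4\right)} + 49\right) - 37\right)^{2} = \left(\left(\sqrt{-24 + 0} + 49\right) - 37\right)^{2} = \left(\left(\sqrt{-24} + 49\right) - 37\right)^{2} = \left(\left(2 i \sqrt{6} + 49\right) - 37\right)^{2} = \left(\left(49 + 2 i \sqrt{6}\right) - 37\right)^{2} = \left(12 + 2 i \sqrt{6}\right)^{2}$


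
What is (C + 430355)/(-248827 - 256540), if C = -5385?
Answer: -424970/505367 ≈ -0.84091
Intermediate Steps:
(C + 430355)/(-248827 - 256540) = (-5385 + 430355)/(-248827 - 256540) = 424970/(-505367) = 424970*(-1/505367) = -424970/505367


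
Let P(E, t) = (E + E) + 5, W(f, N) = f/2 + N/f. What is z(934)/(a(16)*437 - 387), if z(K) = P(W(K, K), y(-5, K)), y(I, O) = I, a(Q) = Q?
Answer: 941/6605 ≈ 0.14247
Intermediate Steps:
W(f, N) = f/2 + N/f (W(f, N) = f*(1/2) + N/f = f/2 + N/f)
P(E, t) = 5 + 2*E (P(E, t) = 2*E + 5 = 5 + 2*E)
z(K) = 7 + K (z(K) = 5 + 2*(K/2 + K/K) = 5 + 2*(K/2 + 1) = 5 + 2*(1 + K/2) = 5 + (2 + K) = 7 + K)
z(934)/(a(16)*437 - 387) = (7 + 934)/(16*437 - 387) = 941/(6992 - 387) = 941/6605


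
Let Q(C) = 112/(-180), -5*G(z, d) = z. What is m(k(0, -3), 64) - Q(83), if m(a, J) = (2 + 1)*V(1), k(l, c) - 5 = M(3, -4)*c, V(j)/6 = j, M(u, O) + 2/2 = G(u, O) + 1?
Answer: 838/45 ≈ 18.622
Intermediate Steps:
G(z, d) = -z/5
Q(C) = -28/45 (Q(C) = 112*(-1/180) = -28/45)
M(u, O) = -u/5 (M(u, O) = -1 + (-u/5 + 1) = -1 + (1 - u/5) = -u/5)
V(j) = 6*j
k(l, c) = 5 - 3*c/5 (k(l, c) = 5 + (-⅕*3)*c = 5 - 3*c/5)
m(a, J) = 18 (m(a, J) = (2 + 1)*(6*1) = 3*6 = 18)
m(k(0, -3), 64) - Q(83) = 18 - 1*(-28/45) = 18 + 28/45 = 838/45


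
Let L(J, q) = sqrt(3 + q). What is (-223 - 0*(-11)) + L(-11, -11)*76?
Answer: -223 + 152*I*sqrt(2) ≈ -223.0 + 214.96*I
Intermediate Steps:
(-223 - 0*(-11)) + L(-11, -11)*76 = (-223 - 0*(-11)) + sqrt(3 - 11)*76 = (-223 - 1*0) + sqrt(-8)*76 = (-223 + 0) + (2*I*sqrt(2))*76 = -223 + 152*I*sqrt(2)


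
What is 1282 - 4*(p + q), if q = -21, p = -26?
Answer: 1470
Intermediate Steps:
1282 - 4*(p + q) = 1282 - 4*(-26 - 21) = 1282 - 4*(-47) = 1282 + 188 = 1470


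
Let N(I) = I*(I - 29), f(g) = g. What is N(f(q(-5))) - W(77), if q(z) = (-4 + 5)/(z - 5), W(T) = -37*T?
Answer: 285191/100 ≈ 2851.9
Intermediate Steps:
q(z) = 1/(-5 + z)
N(I) = I*(-29 + I)
N(f(q(-5))) - W(77) = (-29 + 1/(-5 - 5))/(-5 - 5) - (-37)*77 = (-29 + 1/(-10))/(-10) - 1*(-2849) = -(-29 - ⅒)/10 + 2849 = -⅒*(-291/10) + 2849 = 291/100 + 2849 = 285191/100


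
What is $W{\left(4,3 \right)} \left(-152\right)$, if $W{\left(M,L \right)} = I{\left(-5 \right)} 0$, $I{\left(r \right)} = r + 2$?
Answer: $0$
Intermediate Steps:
$I{\left(r \right)} = 2 + r$
$W{\left(M,L \right)} = 0$ ($W{\left(M,L \right)} = \left(2 - 5\right) 0 = \left(-3\right) 0 = 0$)
$W{\left(4,3 \right)} \left(-152\right) = 0 \left(-152\right) = 0$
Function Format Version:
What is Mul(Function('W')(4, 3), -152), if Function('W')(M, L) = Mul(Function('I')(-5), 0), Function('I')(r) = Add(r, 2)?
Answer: 0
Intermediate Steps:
Function('I')(r) = Add(2, r)
Function('W')(M, L) = 0 (Function('W')(M, L) = Mul(Add(2, -5), 0) = Mul(-3, 0) = 0)
Mul(Function('W')(4, 3), -152) = Mul(0, -152) = 0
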